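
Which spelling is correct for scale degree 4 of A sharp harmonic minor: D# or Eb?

D#

Each scale degree takes a distinct letter name. Degree 4 of a scale on A must use the letter D.
D# and Eb are enharmonically the same pitch, but only D# uses the letter D, so it is the correct spelling here.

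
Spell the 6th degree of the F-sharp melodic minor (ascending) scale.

Degree 6 takes the letter 5 steps above F, which is D.
In melodic minor (ascending), degree 6 sits 9 semitones above the tonic. F# + 9 semitones is pitch class 3, spelled on D as D#.

D#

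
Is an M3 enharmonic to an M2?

A major third spans 4 semitones; a major second spans 2.
The spans differ, so they are not enharmonic equivalents.

No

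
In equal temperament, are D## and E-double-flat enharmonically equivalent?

No

Two spellings are enharmonically equivalent only if they share a pitch class.
Here D## → 4, Ebb → 2; 2 ≠ 4, so they are not.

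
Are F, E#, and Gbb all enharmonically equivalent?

Yes

F is pitch class 5; E# is pitch class 5; Gbb is pitch class 5.
All spellings map to pitch class 5, so they are enharmonically equivalent.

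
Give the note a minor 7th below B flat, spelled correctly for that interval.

A seventh below B lands on the letter C.
A minor seventh spans 10 semitones, so Bb moves to pitch class 0. On the letter C that is C.

C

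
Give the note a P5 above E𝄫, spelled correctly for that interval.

Bbb

E up a perfect fifth is B, so the target letter is B.
From Ebb, a perfect fifth is 7 semitones up: Bbb.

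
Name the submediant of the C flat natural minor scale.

The Cb natural minor scale runs Cb Db Ebb Fb Gb Abb Bbb.
Degree 6 is Abb.

Abb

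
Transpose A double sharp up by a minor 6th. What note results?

F##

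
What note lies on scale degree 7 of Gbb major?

Degree 7 takes the letter 6 steps above G, which is F.
In major, degree 7 sits 11 semitones above the tonic. Gbb + 11 semitones is pitch class 4, spelled on F as Fb.

Fb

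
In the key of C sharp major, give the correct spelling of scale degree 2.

D#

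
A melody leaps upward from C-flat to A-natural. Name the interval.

augmented sixth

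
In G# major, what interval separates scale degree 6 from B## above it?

augmented fifth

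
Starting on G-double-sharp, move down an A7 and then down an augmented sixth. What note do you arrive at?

An augmented seventh down from G## is A (letter A, 12 semitones down).
An augmented sixth down from A is Cb (letter C, 10 semitones down).

Cb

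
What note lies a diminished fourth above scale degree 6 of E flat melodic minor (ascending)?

Fb

Scale degree 6 of Eb melodic minor (ascending) is C.
A diminished fourth (4 semitones) above C lands on the letter F, giving Fb.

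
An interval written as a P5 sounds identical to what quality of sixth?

A perfect fifth spans 7 semitones.
A sixth spanning 7 semitones is diminished (the major sixth is 9).

diminished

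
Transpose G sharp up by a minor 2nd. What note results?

A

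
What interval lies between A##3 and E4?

The letter names run A→E, a span of 4 letter steps, so the interval is some kind of fifth.
A## to E is 5 semitones. A perfect fifth is 7, so 5 makes it doubly diminished.

doubly diminished fifth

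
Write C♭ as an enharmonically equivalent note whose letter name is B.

Cb is pitch class 11. The letter B alone is pitch class 11.
Pitch class 11 on B needs no accidental: B.

B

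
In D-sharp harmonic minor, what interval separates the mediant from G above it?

minor second

The mediant of D# harmonic minor is F#.
F# up to G: letters F→G make it a second; 1 semitone makes it minor.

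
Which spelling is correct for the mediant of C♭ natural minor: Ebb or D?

Ebb

Each scale degree takes a distinct letter name. Degree 3 of a scale on C must use the letter E.
Ebb and D are enharmonically the same pitch, but only Ebb uses the letter E, so it is the correct spelling here.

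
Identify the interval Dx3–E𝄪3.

major second

Counting letters D–E gives a second.
D##→E## = 2 semitones, exactly the major second.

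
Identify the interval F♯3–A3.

minor third

Counting letters F–G–A gives a third.
F#→A = 3 semitones, 1 narrower than the major third (4), so minor.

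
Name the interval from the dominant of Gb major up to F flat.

The dominant of Gb major is Db.
Db up to Fb: letters D→F make it a third; 3 semitones makes it minor.

minor third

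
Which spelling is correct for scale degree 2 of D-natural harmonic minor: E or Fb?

Each scale degree takes a distinct letter name. Degree 2 of a scale on D must use the letter E.
E and Fb are enharmonically the same pitch, but only E uses the letter E, so it is the correct spelling here.

E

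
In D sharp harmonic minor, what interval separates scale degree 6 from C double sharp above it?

Scale degree 6 of D# harmonic minor is B.
B up to C##: letters B→C make it a second; 3 semitones makes it augmented.

augmented second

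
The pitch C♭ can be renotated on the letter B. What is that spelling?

Cb is pitch class 11. The letter B alone is pitch class 11.
Pitch class 11 on B needs no accidental: B.

B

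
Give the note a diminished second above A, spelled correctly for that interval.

A up a major second is B, so the target letter is B.
From A, a diminished second is 0 semitones up: Bbb.

Bbb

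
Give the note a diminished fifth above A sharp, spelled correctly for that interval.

A up a perfect fifth is E, so the target letter is E.
From A#, a diminished fifth is 6 semitones up: E.

E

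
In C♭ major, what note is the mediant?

Eb

The Cb major scale runs Cb Db Eb Fb Gb Ab Bb.
Degree 3 is Eb.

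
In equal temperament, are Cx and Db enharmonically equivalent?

Two spellings are enharmonically equivalent only if they share a pitch class.
Here C## → 2, Db → 1; 1 ≠ 2, so they are not.

No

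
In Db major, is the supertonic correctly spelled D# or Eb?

Eb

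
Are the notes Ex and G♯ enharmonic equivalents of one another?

E## is pitch class 6; G# is pitch class 8.
The pitch classes differ (6 vs. 8), so they are not enharmonic equivalents.

No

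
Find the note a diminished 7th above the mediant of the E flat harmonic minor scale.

The mediant of Eb harmonic minor is Gb.
A diminished seventh (9 semitones) above Gb lands on the letter F, giving Fbb.

Fbb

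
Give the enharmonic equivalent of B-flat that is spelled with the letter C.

Cbb

Bb is pitch class 10. The letter C alone is pitch class 0.
To reach pitch class 10 from C requires an offset of -2 semitones, i.e. double flat: Cbb.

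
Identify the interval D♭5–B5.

The letter names run D→B, a span of 5 letter steps, so the interval is some kind of sixth.
Db to B is 10 semitones. A major sixth is 9, so 10 makes it augmented.

augmented sixth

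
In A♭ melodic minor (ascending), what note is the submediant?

F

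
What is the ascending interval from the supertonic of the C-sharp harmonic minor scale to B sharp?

major sixth

The supertonic of C# harmonic minor is D#.
D# up to B#: letters D→B make it a sixth; 9 semitones makes it major.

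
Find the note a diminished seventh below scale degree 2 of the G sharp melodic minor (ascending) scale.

Scale degree 2 of G# melodic minor (ascending) is A#.
A diminished seventh (9 semitones) below A# lands on the letter B, giving B##.

B##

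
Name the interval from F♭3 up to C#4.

doubly augmented fifth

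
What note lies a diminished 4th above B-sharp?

A fourth above B lands on the letter E.
A diminished fourth spans 4 semitones, so B# moves to pitch class 4. On the letter E that is E.

E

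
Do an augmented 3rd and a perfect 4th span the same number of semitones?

Yes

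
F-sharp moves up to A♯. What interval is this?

major third

The letter names run F→A, a span of 2 letter steps, so the interval is some kind of third.
F# to A# is 4 semitones. A major third is 4, so 4 makes it major.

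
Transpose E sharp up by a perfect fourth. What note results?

A#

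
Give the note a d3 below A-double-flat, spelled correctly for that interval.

A down a major third is F, so the target letter is F.
From Abb, a diminished third is 2 semitones down: F.

F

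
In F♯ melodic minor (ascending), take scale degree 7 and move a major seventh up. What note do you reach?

D##

Scale degree 7 of F# melodic minor (ascending) is E#.
A major seventh (11 semitones) above E# lands on the letter D, giving D##.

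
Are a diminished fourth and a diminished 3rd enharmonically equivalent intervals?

No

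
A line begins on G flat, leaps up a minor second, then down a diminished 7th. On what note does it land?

A minor second up from Gb is Abb (letter A, 1 semitone up).
A diminished seventh down from Abb is Bb (letter B, 9 semitones down).

Bb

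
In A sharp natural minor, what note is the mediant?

C#

The A# natural minor scale runs A# B# C# D# E# F# G#.
Degree 3 is C#.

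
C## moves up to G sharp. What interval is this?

The letter names run C→G, a span of 4 letter steps, so the interval is some kind of fifth.
C## to G# is 6 semitones. A perfect fifth is 7, so 6 makes it diminished.

diminished fifth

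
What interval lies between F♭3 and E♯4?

doubly augmented seventh

The letter names run F→E, a span of 6 letter steps, so the interval is some kind of seventh.
Fb to E# is 13 semitones. A major seventh is 11, so 13 makes it doubly augmented.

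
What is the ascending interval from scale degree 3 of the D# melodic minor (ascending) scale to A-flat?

Scale degree 3 of D# melodic minor (ascending) is F#.
F# up to Ab: letters F→A make it a third; 2 semitones makes it diminished.

diminished third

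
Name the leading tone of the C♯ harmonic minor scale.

Degree 7 takes the letter 6 steps above C, which is B.
In harmonic minor, degree 7 sits 11 semitones above the tonic. C# + 11 semitones is pitch class 0, spelled on B as B#.

B#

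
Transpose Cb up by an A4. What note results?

F

A fourth above C lands on the letter F.
An augmented fourth spans 6 semitones, so Cb moves to pitch class 5. On the letter F that is F.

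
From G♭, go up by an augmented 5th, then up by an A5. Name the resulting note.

A#

An augmented fifth up from Gb is D (letter D, 8 semitones up).
An augmented fifth up from D is A# (letter A, 8 semitones up).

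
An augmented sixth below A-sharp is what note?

A down a major sixth is C, so the target letter is C.
From A#, an augmented sixth is 10 semitones down: C.

C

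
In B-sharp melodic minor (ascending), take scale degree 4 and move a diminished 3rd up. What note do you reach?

Scale degree 4 of B# melodic minor (ascending) is E#.
A diminished third (2 semitones) above E# lands on the letter G, giving G.

G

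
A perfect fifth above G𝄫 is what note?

G up a perfect fifth is D, so the target letter is D.
From Gbb, a perfect fifth is 7 semitones up: Dbb.

Dbb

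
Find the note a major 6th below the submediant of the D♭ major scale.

The submediant of Db major is Bb.
A major sixth (9 semitones) below Bb lands on the letter D, giving Db.

Db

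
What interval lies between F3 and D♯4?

augmented sixth

Counting letters F–G–A–B–C–D gives a sixth.
F→D# = 10 semitones, 1 wider than the major sixth (9), so augmented.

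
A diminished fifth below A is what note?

D#

A down a perfect fifth is D, so the target letter is D.
From A, a diminished fifth is 6 semitones down: D#.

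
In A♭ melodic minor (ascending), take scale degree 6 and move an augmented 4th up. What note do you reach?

Scale degree 6 of Ab melodic minor (ascending) is F.
An augmented fourth (6 semitones) above F lands on the letter B, giving B.

B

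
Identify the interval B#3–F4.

The letter names run B→F, a span of 4 letter steps, so the interval is some kind of fifth.
B# to F is 5 semitones. A perfect fifth is 7, so 5 makes it doubly diminished.

doubly diminished fifth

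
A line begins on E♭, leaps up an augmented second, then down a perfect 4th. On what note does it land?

An augmented second up from Eb is F# (letter F, 3 semitones up).
A perfect fourth down from F# is C# (letter C, 5 semitones down).

C#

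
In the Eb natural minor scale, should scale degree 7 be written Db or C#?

Db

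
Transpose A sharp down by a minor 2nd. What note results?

A second below A lands on the letter G.
A minor second spans 1 semitone, so A# moves to pitch class 9. On the letter G that is G##.

G##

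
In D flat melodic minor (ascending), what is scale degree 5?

Ab

The Db melodic minor (ascending) scale runs Db Eb Fb Gb Ab Bb C.
Degree 5 is Ab.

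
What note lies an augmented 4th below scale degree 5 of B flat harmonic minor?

Cb

Scale degree 5 of Bb harmonic minor is F.
An augmented fourth (6 semitones) below F lands on the letter C, giving Cb.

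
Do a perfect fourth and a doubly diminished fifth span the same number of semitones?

Yes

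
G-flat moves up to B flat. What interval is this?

major third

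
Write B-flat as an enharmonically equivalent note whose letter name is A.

Bb is pitch class 10. The letter A alone is pitch class 9.
To reach pitch class 10 from A requires an offset of +1 semitone, i.e. sharp: A#.

A#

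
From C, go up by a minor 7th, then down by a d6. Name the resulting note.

D#

A minor seventh up from C is Bb (letter B, 10 semitones up).
A diminished sixth down from Bb is D# (letter D, 7 semitones down).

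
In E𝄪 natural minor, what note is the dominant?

Degree 5 takes the letter 4 steps above E, which is B.
In natural minor, degree 5 sits 7 semitones above the tonic. E## + 7 semitones is pitch class 1, spelled on B as B##.

B##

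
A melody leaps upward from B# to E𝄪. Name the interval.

augmented fourth

The letter names run B→E, a span of 3 letter steps, so the interval is some kind of fourth.
B# to E## is 6 semitones. A perfect fourth is 5, so 6 makes it augmented.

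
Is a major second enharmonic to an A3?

A major second spans 2 semitones; an augmented third spans 5.
The spans differ, so they are not enharmonic equivalents.

No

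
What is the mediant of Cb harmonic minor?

Ebb

Degree 3 takes the letter 2 steps above C, which is E.
In harmonic minor, degree 3 sits 3 semitones above the tonic. Cb + 3 semitones is pitch class 2, spelled on E as Ebb.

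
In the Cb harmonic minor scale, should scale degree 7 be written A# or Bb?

Each scale degree takes a distinct letter name. Degree 7 of a scale on C must use the letter B.
Bb and A# are enharmonically the same pitch, but only Bb uses the letter B, so it is the correct spelling here.

Bb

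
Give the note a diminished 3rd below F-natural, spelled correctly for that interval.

D#

F down a major third is Db, so the target letter is D.
From F, a diminished third is 2 semitones down: D#.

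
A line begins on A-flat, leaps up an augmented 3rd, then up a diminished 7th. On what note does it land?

An augmented third up from Ab is C# (letter C, 5 semitones up).
A diminished seventh up from C# is Bb (letter B, 9 semitones up).

Bb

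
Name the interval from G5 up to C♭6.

The letter names run G→C, a span of 3 letter steps, so the interval is some kind of fourth.
G to Cb is 4 semitones. A perfect fourth is 5, so 4 makes it diminished.

diminished fourth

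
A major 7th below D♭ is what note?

A seventh below D lands on the letter E.
A major seventh spans 11 semitones, so Db moves to pitch class 2. On the letter E that is Ebb.

Ebb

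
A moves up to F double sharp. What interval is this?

augmented sixth

Counting letters A–B–C–D–E–F gives a sixth.
A→F## = 10 semitones, 1 wider than the major sixth (9), so augmented.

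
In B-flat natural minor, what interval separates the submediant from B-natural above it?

The submediant of Bb natural minor is Gb.
Gb up to B: letters G→B make it a third; 5 semitones makes it augmented.

augmented third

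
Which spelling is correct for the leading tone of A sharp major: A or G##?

G##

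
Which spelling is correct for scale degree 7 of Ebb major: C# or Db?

Each scale degree takes a distinct letter name. Degree 7 of a scale on E must use the letter D.
Db and C# are enharmonically the same pitch, but only Db uses the letter D, so it is the correct spelling here.

Db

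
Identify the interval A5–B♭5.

The letter names run A→B, a span of 1 letter step, so the interval is some kind of second.
A to Bb is 1 semitone. A major second is 2, so 1 makes it minor.

minor second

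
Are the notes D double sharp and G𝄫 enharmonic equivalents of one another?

No

D## is pitch class 4; Gbb is pitch class 5.
The pitch classes differ (4 vs. 5), so they are not enharmonic equivalents.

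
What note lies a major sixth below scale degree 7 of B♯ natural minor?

Scale degree 7 of B# natural minor is A#.
A major sixth (9 semitones) below A# lands on the letter C, giving C#.

C#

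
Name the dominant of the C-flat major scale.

Gb

Degree 5 takes the letter 4 steps above C, which is G.
In major, degree 5 sits 7 semitones above the tonic. Cb + 7 semitones is pitch class 6, spelled on G as Gb.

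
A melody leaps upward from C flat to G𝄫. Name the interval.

Counting letters C–D–E–F–G gives a fifth.
Cb→Gbb = 6 semitones, 1 narrower than the perfect fifth (7), so diminished.

diminished fifth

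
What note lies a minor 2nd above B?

C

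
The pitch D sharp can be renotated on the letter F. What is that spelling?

Fbb

D# is pitch class 3. The letter F alone is pitch class 5.
To reach pitch class 3 from F requires an offset of -2 semitones, i.e. double flat: Fbb.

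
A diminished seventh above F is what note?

F up a major seventh is E, so the target letter is E.
From F, a diminished seventh is 9 semitones up: Ebb.

Ebb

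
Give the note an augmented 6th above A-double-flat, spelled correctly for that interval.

A sixth above A lands on the letter F.
An augmented sixth spans 10 semitones, so Abb moves to pitch class 5. On the letter F that is F.

F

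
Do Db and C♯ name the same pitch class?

Db is pitch class 1; C# is pitch class 1.
All spellings map to pitch class 1, so they are enharmonically equivalent.

Yes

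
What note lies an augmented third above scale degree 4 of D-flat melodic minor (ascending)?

Scale degree 4 of Db melodic minor (ascending) is Gb.
An augmented third (5 semitones) above Gb lands on the letter B, giving B.

B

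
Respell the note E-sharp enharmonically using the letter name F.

E# is pitch class 5. The letter F alone is pitch class 5.
Pitch class 5 on F needs no accidental: F.

F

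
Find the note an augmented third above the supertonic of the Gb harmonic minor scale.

C#

The supertonic of Gb harmonic minor is Ab.
An augmented third (5 semitones) above Ab lands on the letter C, giving C#.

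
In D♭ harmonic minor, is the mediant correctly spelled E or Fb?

Fb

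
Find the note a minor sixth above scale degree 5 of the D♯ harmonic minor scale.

F#

Scale degree 5 of D# harmonic minor is A#.
A minor sixth (8 semitones) above A# lands on the letter F, giving F#.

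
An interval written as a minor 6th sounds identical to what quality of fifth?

A minor sixth spans 8 semitones.
A fifth spanning 8 semitones is augmented (the perfect fifth is 7).

augmented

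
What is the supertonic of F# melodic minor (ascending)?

The F# melodic minor (ascending) scale runs F# G# A B C# D# E#.
Degree 2 is G#.

G#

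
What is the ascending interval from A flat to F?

Counting letters A–B–C–D–E–F gives a sixth.
Ab→F = 9 semitones, exactly the major sixth.

major sixth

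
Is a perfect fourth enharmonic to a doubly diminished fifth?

Yes

A perfect fourth spans 5 semitones; a doubly diminished fifth spans 5.
They are enharmonically equivalent.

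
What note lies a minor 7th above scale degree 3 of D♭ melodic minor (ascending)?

Ebb

Scale degree 3 of Db melodic minor (ascending) is Fb.
A minor seventh (10 semitones) above Fb lands on the letter E, giving Ebb.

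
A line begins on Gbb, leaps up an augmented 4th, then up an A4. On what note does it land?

An augmented fourth up from Gbb is Cb (letter C, 6 semitones up).
An augmented fourth up from Cb is F (letter F, 6 semitones up).

F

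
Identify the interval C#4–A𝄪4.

The letter names run C→A, a span of 5 letter steps, so the interval is some kind of sixth.
C# to A## is 10 semitones. A major sixth is 9, so 10 makes it augmented.

augmented sixth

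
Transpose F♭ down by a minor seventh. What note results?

A seventh below F lands on the letter G.
A minor seventh spans 10 semitones, so Fb moves to pitch class 6. On the letter G that is Gb.

Gb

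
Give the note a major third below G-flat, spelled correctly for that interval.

Ebb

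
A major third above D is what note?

F#

A third above D lands on the letter F.
A major third spans 4 semitones, so D moves to pitch class 6. On the letter F that is F#.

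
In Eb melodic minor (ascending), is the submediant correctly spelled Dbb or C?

C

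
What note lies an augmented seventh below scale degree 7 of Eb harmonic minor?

Scale degree 7 of Eb harmonic minor is D.
An augmented seventh (12 semitones) below D lands on the letter E, giving Ebb.

Ebb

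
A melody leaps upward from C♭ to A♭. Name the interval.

major sixth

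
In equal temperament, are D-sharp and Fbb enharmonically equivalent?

Yes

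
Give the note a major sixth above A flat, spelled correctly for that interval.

F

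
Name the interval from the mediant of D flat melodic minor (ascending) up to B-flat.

The mediant of Db melodic minor (ascending) is Fb.
Fb up to Bb: letters F→B make it a fourth; 6 semitones makes it augmented.

augmented fourth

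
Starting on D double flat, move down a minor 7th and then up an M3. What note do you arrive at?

A minor seventh down from Dbb is Ebb (letter E, 10 semitones down).
A major third up from Ebb is Gb (letter G, 4 semitones up).

Gb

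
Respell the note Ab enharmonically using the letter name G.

G#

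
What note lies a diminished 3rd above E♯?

G

A third above E lands on the letter G.
A diminished third spans 2 semitones, so E# moves to pitch class 7. On the letter G that is G.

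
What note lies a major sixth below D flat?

Fb

D down a major sixth is F, so the target letter is F.
From Db, a major sixth is 9 semitones down: Fb.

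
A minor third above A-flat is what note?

Cb

A third above A lands on the letter C.
A minor third spans 3 semitones, so Ab moves to pitch class 11. On the letter C that is Cb.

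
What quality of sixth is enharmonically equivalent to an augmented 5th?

minor

An augmented fifth spans 8 semitones.
A sixth spanning 8 semitones is minor (the major sixth is 9).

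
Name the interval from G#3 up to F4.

diminished seventh

The letter names run G→F, a span of 6 letter steps, so the interval is some kind of seventh.
G# to F is 9 semitones. A major seventh is 11, so 9 makes it diminished.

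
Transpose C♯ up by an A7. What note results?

B##

C up a major seventh is B, so the target letter is B.
From C#, an augmented seventh is 12 semitones up: B##.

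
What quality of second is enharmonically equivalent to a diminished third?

A diminished third spans 2 semitones.
A second spanning 2 semitones is major (the major second is 2).

major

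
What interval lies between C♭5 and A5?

augmented sixth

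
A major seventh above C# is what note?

B#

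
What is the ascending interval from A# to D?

diminished fourth

Counting letters A–B–C–D gives a fourth.
A#→D = 4 semitones, 1 narrower than the perfect fourth (5), so diminished.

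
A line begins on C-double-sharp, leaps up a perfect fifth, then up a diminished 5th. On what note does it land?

A perfect fifth up from C## is G## (letter G, 7 semitones up).
A diminished fifth up from G## is D# (letter D, 6 semitones up).

D#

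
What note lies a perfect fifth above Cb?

Gb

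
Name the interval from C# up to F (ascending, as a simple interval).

The letter names run C→F, a span of 3 letter steps, so the interval is some kind of fourth.
C# to F is 4 semitones. A perfect fourth is 5, so 4 makes it diminished.

diminished fourth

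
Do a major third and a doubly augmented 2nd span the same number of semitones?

A major third spans 4 semitones; a doubly augmented second spans 4.
They are enharmonically equivalent.

Yes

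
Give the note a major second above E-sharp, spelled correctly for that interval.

F##

A second above E lands on the letter F.
A major second spans 2 semitones, so E# moves to pitch class 7. On the letter F that is F##.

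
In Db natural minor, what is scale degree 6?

The Db natural minor scale runs Db Eb Fb Gb Ab Bbb Cb.
Degree 6 is Bbb.

Bbb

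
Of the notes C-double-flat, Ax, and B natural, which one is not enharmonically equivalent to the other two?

Cbb

In 12-tone equal temperament, enharmonic equivalents share a pitch class. Cbb is pitch class 10; A## is pitch class 11; B is pitch class 11.
A## and B share pitch class 11, while Cbb is pitch class 10.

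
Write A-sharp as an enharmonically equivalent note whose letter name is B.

Plain B sits 1 semitone above A#, so on the letter B the same pitch needs a flat: Bb.

Bb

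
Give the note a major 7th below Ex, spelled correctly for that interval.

F##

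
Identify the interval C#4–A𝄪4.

augmented sixth

Counting letters C–D–E–F–G–A gives a sixth.
C#→A## = 10 semitones, 1 wider than the major sixth (9), so augmented.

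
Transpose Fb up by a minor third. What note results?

Abb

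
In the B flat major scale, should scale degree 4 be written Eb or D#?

Each scale degree takes a distinct letter name. Degree 4 of a scale on B must use the letter E.
Eb and D# are enharmonically the same pitch, but only Eb uses the letter E, so it is the correct spelling here.

Eb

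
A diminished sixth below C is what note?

E#

A sixth below C lands on the letter E.
A diminished sixth spans 7 semitones, so C moves to pitch class 5. On the letter E that is E#.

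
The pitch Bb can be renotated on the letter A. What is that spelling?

Plain A sits 1 semitone below Bb, so on the letter A the same pitch needs a sharp: A#.

A#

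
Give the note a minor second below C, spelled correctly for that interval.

B

A second below C lands on the letter B.
A minor second spans 1 semitone, so C moves to pitch class 11. On the letter B that is B.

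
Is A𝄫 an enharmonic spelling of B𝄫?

Two spellings are enharmonically equivalent only if they share a pitch class.
Here Abb → 7, Bbb → 9; 7 ≠ 9, so they are not.

No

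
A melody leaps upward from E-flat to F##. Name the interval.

The letter names run E→F, a span of 1 letter step, so the interval is some kind of second.
Eb to F## is 4 semitones. A major second is 2, so 4 makes it doubly augmented.

doubly augmented second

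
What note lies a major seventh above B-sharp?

B up a major seventh is A#, so the target letter is A.
From B#, a major seventh is 11 semitones up: A##.

A##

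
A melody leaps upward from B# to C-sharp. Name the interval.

The letter names run B→C, a span of 1 letter step, so the interval is some kind of second.
B# to C# is 1 semitone. A major second is 2, so 1 makes it minor.

minor second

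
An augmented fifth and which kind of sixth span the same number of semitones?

An augmented fifth spans 8 semitones.
A sixth spanning 8 semitones is minor (the major sixth is 9).

minor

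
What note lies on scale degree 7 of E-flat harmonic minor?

D

Degree 7 takes the letter 6 steps above E, which is D.
In harmonic minor, degree 7 sits 11 semitones above the tonic. Eb + 11 semitones is pitch class 2, spelled on D as D.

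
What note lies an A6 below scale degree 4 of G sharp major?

Eb

Scale degree 4 of G# major is C#.
An augmented sixth (10 semitones) below C# lands on the letter E, giving Eb.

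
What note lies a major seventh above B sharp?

A##

A seventh above B lands on the letter A.
A major seventh spans 11 semitones, so B# moves to pitch class 11. On the letter A that is A##.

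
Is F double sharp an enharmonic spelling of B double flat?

F## is pitch class 7; Bbb is pitch class 9.
The pitch classes differ (7 vs. 9), so they are not enharmonic equivalents.

No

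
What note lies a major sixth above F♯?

F up a major sixth is D, so the target letter is D.
From F#, a major sixth is 9 semitones up: D#.

D#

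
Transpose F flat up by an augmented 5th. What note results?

A fifth above F lands on the letter C.
An augmented fifth spans 8 semitones, so Fb moves to pitch class 0. On the letter C that is C.

C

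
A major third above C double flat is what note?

C up a major third is E, so the target letter is E.
From Cbb, a major third is 4 semitones up: Ebb.

Ebb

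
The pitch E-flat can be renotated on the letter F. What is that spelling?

Plain F sits 2 semitones above Eb, so on the letter F the same pitch needs a double flat: Fbb.

Fbb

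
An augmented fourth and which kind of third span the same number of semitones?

An augmented fourth spans 6 semitones.
A third spanning 6 semitones is doubly augmented (the major third is 4).

doubly augmented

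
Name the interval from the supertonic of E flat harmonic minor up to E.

major seventh

The supertonic of Eb harmonic minor is F.
F up to E: letters F→E make it a seventh; 11 semitones makes it major.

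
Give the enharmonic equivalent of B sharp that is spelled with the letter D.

B# is pitch class 0. The letter D alone is pitch class 2.
To reach pitch class 0 from D requires an offset of -2 semitones, i.e. double flat: Dbb.

Dbb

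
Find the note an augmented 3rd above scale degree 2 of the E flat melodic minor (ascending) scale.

Scale degree 2 of Eb melodic minor (ascending) is F.
An augmented third (5 semitones) above F lands on the letter A, giving A#.

A#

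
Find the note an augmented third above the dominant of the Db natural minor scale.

C#

The dominant of Db natural minor is Ab.
An augmented third (5 semitones) above Ab lands on the letter C, giving C#.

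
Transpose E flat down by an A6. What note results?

E down a major sixth is G, so the target letter is G.
From Eb, an augmented sixth is 10 semitones down: Gbb.

Gbb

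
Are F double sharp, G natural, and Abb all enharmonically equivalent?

Yes

F## is pitch class 7; G is pitch class 7; Abb is pitch class 7.
All spellings map to pitch class 7, so they are enharmonically equivalent.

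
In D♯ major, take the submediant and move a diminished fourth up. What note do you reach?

E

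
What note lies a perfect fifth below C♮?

C down a perfect fifth is F, so the target letter is F.
From C, a perfect fifth is 7 semitones down: F.

F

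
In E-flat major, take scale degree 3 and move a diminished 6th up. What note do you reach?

Scale degree 3 of Eb major is G.
A diminished sixth (7 semitones) above G lands on the letter E, giving Ebb.

Ebb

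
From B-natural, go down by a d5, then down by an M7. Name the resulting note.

F#

A diminished fifth down from B is E# (letter E, 6 semitones down).
A major seventh down from E# is F# (letter F, 11 semitones down).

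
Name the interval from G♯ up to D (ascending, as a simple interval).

Counting letters G–A–B–C–D gives a fifth.
G#→D = 6 semitones, 1 narrower than the perfect fifth (7), so diminished.

diminished fifth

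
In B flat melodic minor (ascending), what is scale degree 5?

Degree 5 takes the letter 4 steps above B, which is F.
In melodic minor (ascending), degree 5 sits 7 semitones above the tonic. Bb + 7 semitones is pitch class 5, spelled on F as F.

F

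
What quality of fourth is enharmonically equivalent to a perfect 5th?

doubly augmented

A perfect fifth spans 7 semitones.
A fourth spanning 7 semitones is doubly augmented (the perfect fourth is 5).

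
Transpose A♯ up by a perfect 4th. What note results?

D#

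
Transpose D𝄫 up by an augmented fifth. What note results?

A fifth above D lands on the letter A.
An augmented fifth spans 8 semitones, so Dbb moves to pitch class 8. On the letter A that is Ab.

Ab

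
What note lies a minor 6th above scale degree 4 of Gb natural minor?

Abb

Scale degree 4 of Gb natural minor is Cb.
A minor sixth (8 semitones) above Cb lands on the letter A, giving Abb.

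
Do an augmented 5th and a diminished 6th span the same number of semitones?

An augmented fifth spans 8 semitones; a diminished sixth spans 7.
The spans differ, so they are not enharmonic equivalents.

No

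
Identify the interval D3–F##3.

The letter names run D→F, a span of 2 letter steps, so the interval is some kind of third.
D to F## is 5 semitones. A major third is 4, so 5 makes it augmented.

augmented third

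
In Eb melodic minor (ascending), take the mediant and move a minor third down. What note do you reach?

The mediant of Eb melodic minor (ascending) is Gb.
A minor third (3 semitones) below Gb lands on the letter E, giving Eb.

Eb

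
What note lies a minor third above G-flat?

Bbb

G up a major third is B, so the target letter is B.
From Gb, a minor third is 3 semitones up: Bbb.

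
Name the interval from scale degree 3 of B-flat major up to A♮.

perfect fifth

Scale degree 3 of Bb major is D.
D up to A: letters D→A make it a fifth; 7 semitones makes it perfect.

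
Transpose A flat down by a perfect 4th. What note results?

A fourth below A lands on the letter E.
A perfect fourth spans 5 semitones, so Ab moves to pitch class 3. On the letter E that is Eb.

Eb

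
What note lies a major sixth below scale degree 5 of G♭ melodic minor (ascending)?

Scale degree 5 of Gb melodic minor (ascending) is Db.
A major sixth (9 semitones) below Db lands on the letter F, giving Fb.

Fb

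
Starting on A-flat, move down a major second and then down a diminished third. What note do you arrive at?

A major second down from Ab is Gb (letter G, 2 semitones down).
A diminished third down from Gb is E (letter E, 2 semitones down).

E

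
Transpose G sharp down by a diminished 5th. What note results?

C##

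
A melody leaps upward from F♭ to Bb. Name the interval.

Counting letters F–G–A–B gives a fourth.
Fb→Bb = 6 semitones, 1 wider than the perfect fourth (5), so augmented.

augmented fourth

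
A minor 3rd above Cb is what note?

C up a major third is E, so the target letter is E.
From Cb, a minor third is 3 semitones up: Ebb.

Ebb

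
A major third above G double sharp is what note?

B##

A third above G lands on the letter B.
A major third spans 4 semitones, so G## moves to pitch class 1. On the letter B that is B##.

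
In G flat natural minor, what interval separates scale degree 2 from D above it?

Scale degree 2 of Gb natural minor is Ab.
Ab up to D: letters A→D make it a fourth; 6 semitones makes it augmented.

augmented fourth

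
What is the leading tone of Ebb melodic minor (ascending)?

Db

Degree 7 takes the letter 6 steps above E, which is D.
In melodic minor (ascending), degree 7 sits 11 semitones above the tonic. Ebb + 11 semitones is pitch class 1, spelled on D as Db.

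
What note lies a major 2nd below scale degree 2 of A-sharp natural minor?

Scale degree 2 of A# natural minor is B#.
A major second (2 semitones) below B# lands on the letter A, giving A#.

A#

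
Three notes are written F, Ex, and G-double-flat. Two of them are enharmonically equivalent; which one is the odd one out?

In 12-tone equal temperament, enharmonic equivalents share a pitch class. F is pitch class 5; E## is pitch class 6; Gbb is pitch class 5.
F and Gbb share pitch class 5, while E## is pitch class 6.

E##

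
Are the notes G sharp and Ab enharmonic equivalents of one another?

Yes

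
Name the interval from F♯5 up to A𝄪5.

Counting letters F–G–A gives a third.
F#→A## = 5 semitones, 1 wider than the major third (4), so augmented.

augmented third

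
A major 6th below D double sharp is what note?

D down a major sixth is F, so the target letter is F.
From D##, a major sixth is 9 semitones down: F##.

F##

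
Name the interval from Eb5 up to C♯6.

augmented sixth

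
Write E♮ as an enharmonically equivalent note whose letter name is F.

Plain F sits 1 semitone above E, so on the letter F the same pitch needs a flat: Fb.

Fb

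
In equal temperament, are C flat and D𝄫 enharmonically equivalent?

No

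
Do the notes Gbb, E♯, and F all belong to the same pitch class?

Yes

Gbb = pitch class 5 and E# = pitch class 5 and F = pitch class 5 — the same pitch class, so they are enharmonic equivalents.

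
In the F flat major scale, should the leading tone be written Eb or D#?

Each scale degree takes a distinct letter name. Degree 7 of a scale on F must use the letter E.
Eb and D# are enharmonically the same pitch, but only Eb uses the letter E, so it is the correct spelling here.

Eb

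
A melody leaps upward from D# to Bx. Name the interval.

augmented sixth

The letter names run D→B, a span of 5 letter steps, so the interval is some kind of sixth.
D# to B## is 10 semitones. A major sixth is 9, so 10 makes it augmented.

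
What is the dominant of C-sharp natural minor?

Degree 5 takes the letter 4 steps above C, which is G.
In natural minor, degree 5 sits 7 semitones above the tonic. C# + 7 semitones is pitch class 8, spelled on G as G#.

G#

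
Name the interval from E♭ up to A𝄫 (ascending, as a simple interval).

The letter names run E→A, a span of 3 letter steps, so the interval is some kind of fourth.
Eb to Abb is 4 semitones. A perfect fourth is 5, so 4 makes it diminished.

diminished fourth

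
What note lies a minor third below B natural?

G#

A third below B lands on the letter G.
A minor third spans 3 semitones, so B moves to pitch class 8. On the letter G that is G#.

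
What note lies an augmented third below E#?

C

E down a major third is C, so the target letter is C.
From E#, an augmented third is 5 semitones down: C.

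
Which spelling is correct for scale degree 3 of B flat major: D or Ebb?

Each scale degree takes a distinct letter name. Degree 3 of a scale on B must use the letter D.
D and Ebb are enharmonically the same pitch, but only D uses the letter D, so it is the correct spelling here.

D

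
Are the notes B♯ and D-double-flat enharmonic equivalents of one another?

B# = pitch class 0 and Dbb = pitch class 0 — the same pitch class, so they are enharmonic equivalents.

Yes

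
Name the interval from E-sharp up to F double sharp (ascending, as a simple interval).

major second

Counting letters E–F gives a second.
E#→F## = 2 semitones, exactly the major second.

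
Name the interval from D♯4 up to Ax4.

augmented fifth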